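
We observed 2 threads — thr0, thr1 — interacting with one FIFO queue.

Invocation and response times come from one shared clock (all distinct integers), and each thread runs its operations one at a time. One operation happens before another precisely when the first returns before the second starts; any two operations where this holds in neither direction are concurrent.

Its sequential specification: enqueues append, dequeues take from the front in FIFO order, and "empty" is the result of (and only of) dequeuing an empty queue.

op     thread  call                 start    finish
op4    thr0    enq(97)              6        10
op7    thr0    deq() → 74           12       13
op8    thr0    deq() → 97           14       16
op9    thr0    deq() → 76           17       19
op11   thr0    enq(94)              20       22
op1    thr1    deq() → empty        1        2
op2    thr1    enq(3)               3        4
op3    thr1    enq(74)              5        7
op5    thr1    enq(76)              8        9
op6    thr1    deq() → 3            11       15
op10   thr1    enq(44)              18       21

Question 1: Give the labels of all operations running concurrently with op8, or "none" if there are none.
Answer: op6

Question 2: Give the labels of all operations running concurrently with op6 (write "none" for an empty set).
Answer: op7, op8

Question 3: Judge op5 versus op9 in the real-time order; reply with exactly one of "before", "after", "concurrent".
Answer: before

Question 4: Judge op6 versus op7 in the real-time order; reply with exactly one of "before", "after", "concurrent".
Answer: concurrent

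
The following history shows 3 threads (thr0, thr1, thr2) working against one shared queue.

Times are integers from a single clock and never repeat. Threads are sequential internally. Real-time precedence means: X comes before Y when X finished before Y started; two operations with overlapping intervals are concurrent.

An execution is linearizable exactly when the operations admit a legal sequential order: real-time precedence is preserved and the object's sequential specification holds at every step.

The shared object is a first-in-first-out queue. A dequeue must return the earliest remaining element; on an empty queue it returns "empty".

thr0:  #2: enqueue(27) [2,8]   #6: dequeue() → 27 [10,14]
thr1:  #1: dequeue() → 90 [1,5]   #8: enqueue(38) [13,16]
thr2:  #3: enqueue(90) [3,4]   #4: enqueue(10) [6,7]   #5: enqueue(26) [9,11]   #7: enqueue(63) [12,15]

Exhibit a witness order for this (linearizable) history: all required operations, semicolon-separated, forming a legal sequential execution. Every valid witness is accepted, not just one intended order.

#3; #1; #2; #4; #5; #6; #7; #8

after step 1 (#3 enqueue(90)): queue <90>
after step 2 (#1 dequeue() → 90): queue <>
after step 3 (#2 enqueue(27)): queue <27>
after step 4 (#4 enqueue(10)): queue <27,10>
after step 5 (#5 enqueue(26)): queue <27,10,26>
after step 6 (#6 dequeue() → 27): queue <10,26>
after step 7 (#7 enqueue(63)): queue <10,26,63>
after step 8 (#8 enqueue(38)): queue <10,26,63,38>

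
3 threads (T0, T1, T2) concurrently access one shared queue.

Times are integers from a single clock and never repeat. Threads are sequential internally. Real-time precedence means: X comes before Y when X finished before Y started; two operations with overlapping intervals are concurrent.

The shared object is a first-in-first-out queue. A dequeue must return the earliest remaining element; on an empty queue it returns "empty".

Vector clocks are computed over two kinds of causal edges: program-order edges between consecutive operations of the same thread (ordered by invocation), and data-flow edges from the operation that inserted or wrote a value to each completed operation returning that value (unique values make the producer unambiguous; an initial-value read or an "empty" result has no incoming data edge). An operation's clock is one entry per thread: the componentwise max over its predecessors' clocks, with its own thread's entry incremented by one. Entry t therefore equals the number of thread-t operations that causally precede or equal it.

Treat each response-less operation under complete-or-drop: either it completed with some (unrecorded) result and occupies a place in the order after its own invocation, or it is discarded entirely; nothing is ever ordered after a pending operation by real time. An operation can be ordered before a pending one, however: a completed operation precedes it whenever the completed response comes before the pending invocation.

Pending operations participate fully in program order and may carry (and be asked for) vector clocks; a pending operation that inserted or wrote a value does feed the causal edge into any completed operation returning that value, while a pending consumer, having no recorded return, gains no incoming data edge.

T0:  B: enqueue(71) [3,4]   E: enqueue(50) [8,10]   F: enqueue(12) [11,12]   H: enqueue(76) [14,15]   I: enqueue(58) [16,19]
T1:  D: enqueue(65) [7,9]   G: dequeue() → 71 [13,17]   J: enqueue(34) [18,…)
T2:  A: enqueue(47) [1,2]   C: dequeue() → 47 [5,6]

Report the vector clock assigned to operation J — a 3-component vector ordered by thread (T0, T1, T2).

(1, 3, 0)

A (invocation 1): nothing precedes it; T2's component alone gives (0, 0, 1)
D (invocation 7): nothing precedes it; T1's component alone gives (0, 1, 0)
B (invocation 3): nothing precedes it; T0's component alone gives (1, 0, 0)
from VC(A)=(0, 0, 1), C (invoked 5) maxes components and bumps T2 → (0, 0, 2)
from VC(B)=(1, 0, 0), E (invoked 8) maxes components and bumps T0 → (2, 0, 0)
from VC(B)=(1, 0, 0), VC(D)=(0, 1, 0), G (invoked 13) maxes components and bumps T1 → (1, 2, 0)
from VC(E)=(2, 0, 0), F (invoked 11) maxes components and bumps T0 → (3, 0, 0)
from VC(G)=(1, 2, 0), J (invoked 18) maxes components and bumps T1 → (1, 3, 0)
from VC(F)=(3, 0, 0), H (invoked 14) maxes components and bumps T0 → (4, 0, 0)
from VC(H)=(4, 0, 0), I (invoked 16) maxes components and bumps T0 → (5, 0, 0)
target: VC(J) = (1, 3, 0)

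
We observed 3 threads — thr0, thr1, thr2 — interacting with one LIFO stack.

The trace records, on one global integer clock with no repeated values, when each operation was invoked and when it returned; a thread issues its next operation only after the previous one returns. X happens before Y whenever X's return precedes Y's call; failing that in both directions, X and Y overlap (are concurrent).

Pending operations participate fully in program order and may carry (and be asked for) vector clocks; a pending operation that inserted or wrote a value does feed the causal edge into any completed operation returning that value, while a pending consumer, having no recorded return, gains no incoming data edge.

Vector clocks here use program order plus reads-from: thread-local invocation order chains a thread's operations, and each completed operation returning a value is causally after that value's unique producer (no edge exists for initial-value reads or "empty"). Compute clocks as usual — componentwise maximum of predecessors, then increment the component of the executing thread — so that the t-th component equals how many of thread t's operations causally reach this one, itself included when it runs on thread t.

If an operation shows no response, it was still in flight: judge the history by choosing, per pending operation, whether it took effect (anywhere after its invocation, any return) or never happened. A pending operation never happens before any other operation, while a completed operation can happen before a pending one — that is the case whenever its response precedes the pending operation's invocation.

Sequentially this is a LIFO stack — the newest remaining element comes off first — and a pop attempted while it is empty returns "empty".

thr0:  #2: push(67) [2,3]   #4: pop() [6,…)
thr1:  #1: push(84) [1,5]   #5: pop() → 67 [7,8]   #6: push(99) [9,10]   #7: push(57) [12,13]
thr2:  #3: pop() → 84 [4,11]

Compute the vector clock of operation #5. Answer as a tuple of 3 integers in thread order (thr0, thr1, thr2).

(1, 2, 0)

VC(#1, invoked at 1): no causal predecessors; +1 on thr1 → (0, 1, 0)
VC(#2, invoked at 2): no causal predecessors; +1 on thr0 → (1, 0, 0)
merge at #3 (invoked 4): VC(#1)=(0, 1, 0), own-thread bump on thr2 → (0, 1, 1)
merge at #4 (invoked 6): VC(#2)=(1, 0, 0), own-thread bump on thr0 → (2, 0, 0)
merge at #5 (invoked 7): VC(#1)=(0, 1, 0), VC(#2)=(1, 0, 0), own-thread bump on thr1 → (1, 2, 0)
merge at #6 (invoked 9): VC(#5)=(1, 2, 0), own-thread bump on thr1 → (1, 3, 0)
merge at #7 (invoked 12): VC(#6)=(1, 3, 0), own-thread bump on thr1 → (1, 4, 0)
target: VC(#5) = (1, 2, 0)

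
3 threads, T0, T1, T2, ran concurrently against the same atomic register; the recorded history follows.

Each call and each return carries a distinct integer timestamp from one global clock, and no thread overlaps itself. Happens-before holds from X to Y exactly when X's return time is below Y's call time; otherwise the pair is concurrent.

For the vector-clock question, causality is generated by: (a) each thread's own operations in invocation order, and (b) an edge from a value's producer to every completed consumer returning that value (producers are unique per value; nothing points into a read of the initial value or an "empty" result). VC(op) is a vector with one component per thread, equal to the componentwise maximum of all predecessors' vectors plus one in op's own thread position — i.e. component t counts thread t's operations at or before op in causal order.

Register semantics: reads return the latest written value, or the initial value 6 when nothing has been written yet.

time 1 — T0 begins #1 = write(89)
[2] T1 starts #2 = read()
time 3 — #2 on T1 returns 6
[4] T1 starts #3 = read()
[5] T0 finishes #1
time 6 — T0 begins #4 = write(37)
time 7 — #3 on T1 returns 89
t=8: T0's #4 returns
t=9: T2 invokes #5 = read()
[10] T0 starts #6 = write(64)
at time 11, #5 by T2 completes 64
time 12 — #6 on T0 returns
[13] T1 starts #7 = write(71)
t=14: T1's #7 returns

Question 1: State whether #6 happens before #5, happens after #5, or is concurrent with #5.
Answer: concurrent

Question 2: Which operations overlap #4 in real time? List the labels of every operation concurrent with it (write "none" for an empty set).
Answer: #3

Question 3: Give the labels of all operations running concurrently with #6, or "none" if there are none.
Answer: #5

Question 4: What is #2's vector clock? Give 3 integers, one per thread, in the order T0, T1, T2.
Answer: (0, 1, 0)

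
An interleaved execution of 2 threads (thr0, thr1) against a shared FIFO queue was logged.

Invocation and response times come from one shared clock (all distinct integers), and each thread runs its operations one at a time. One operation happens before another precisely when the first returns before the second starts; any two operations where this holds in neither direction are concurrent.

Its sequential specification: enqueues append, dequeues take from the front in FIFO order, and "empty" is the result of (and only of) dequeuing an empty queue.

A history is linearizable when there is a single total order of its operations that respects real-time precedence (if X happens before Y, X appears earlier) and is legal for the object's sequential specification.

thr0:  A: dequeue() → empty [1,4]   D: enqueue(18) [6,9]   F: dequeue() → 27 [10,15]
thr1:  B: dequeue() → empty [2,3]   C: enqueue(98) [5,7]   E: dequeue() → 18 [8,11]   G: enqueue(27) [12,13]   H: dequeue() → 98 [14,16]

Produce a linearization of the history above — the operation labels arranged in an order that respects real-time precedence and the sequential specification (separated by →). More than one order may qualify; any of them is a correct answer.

1. A dequeue() → empty, leaving queue <>
2. B dequeue() → empty, leaving queue <>
3. D enqueue(18), leaving queue <18>
4. C enqueue(98), leaving queue <18,98>
5. E dequeue() → 18, leaving queue <98>
6. G enqueue(27), leaving queue <98,27>
7. H dequeue() → 98, leaving queue <27>
8. F dequeue() → 27, leaving queue <>

A → B → D → C → E → G → H → F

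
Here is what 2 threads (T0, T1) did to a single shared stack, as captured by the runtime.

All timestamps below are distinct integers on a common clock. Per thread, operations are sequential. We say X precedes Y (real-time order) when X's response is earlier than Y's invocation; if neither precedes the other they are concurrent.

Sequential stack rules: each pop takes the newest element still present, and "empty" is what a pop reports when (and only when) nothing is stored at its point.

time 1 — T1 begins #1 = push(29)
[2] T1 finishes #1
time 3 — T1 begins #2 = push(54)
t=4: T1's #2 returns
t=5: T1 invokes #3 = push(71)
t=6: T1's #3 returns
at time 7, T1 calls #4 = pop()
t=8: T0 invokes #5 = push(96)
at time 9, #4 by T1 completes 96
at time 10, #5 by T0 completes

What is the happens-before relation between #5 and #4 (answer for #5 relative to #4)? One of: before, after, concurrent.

#5 spans [8,10], #4 spans [7,9]
the intervals overlap in both directions

concurrent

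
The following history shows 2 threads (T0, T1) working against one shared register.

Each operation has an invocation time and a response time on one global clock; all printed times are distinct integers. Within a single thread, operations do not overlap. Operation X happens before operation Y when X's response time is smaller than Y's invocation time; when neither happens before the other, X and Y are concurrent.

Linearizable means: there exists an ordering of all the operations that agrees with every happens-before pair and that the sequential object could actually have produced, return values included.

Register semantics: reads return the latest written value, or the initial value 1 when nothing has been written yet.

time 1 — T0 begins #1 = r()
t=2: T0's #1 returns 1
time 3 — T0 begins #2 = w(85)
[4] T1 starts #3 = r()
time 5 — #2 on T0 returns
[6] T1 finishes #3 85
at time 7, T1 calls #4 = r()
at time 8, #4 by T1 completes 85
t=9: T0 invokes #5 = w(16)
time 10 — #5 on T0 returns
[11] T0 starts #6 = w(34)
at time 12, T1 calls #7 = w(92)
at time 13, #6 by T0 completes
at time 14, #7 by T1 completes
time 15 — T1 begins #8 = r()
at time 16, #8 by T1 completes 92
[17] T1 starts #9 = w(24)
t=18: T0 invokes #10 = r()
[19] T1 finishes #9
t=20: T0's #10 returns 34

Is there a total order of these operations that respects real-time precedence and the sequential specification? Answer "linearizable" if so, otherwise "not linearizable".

through event 19 a valid linearization exists; event 20 (#10 responding at time 20) ends that
10 completed operations, 8 real-time-consistent orders — every register replay fails
one such order, #1, #2, #3, #4, #5, #6, #7, #8, #9, #10, breaks at step 10 where #10 r() → 34 is illegal
one such order, #1, #2, #3, #4, #5, #6, #7, #8, #10, #9, breaks at step 9 where #10 r() → 34 is illegal

not linearizable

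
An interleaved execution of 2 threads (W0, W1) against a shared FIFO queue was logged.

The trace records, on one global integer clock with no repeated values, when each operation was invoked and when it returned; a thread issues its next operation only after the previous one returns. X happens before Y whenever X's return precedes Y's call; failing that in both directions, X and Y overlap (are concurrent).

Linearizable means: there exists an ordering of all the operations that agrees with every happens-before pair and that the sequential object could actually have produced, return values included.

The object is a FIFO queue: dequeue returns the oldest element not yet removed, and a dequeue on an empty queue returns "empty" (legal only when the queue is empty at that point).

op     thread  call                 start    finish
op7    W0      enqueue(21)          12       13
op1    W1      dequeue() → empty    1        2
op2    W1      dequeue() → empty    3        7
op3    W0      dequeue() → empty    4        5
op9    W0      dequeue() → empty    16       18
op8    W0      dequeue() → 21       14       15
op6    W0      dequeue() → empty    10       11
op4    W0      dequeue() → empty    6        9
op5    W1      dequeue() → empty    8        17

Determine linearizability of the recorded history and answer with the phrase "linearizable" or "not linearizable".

witness order: op1, op2, op3, op4, op5, op6, op7, op8, op9
step 1: op1 dequeue() → empty — queue <>
step 2: op2 dequeue() → empty — queue <>
step 3: op3 dequeue() → empty — queue <>
step 4: op4 dequeue() → empty — queue <>
step 5: op5 dequeue() → empty — queue <>
step 6: op6 dequeue() → empty — queue <>
step 7: op7 enqueue(21) — queue <21>
step 8: op8 dequeue() → 21 — queue <>
step 9: op9 dequeue() → empty — queue <>

linearizable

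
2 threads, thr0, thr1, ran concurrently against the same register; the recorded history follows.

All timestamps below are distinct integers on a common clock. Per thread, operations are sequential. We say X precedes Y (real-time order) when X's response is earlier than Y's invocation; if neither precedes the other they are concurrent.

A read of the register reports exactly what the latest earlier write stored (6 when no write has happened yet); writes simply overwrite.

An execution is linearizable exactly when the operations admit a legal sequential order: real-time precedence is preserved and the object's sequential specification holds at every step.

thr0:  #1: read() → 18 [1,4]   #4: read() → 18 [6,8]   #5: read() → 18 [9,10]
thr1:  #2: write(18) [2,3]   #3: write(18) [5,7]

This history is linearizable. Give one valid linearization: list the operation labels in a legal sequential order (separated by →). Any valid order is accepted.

step 1: #2 write(18) — value 18
step 2: #1 read() → 18 — value 18
step 3: #3 write(18) — value 18
step 4: #4 read() → 18 — value 18
step 5: #5 read() → 18 — value 18

#2 → #1 → #3 → #4 → #5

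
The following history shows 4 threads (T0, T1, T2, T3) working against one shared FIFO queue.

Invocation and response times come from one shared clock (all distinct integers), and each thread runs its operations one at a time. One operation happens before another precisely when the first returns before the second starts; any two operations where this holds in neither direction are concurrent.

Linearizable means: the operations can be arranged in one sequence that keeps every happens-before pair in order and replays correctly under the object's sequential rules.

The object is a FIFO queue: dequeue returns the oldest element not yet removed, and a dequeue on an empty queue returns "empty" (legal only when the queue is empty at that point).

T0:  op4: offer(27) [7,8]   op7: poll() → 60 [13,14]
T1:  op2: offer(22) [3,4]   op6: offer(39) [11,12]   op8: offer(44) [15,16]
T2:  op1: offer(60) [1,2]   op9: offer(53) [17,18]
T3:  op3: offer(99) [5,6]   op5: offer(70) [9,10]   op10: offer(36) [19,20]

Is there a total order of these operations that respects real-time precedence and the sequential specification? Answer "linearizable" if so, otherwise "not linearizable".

linearizable

witness order: op1, op2, op3, op4, op5, op6, op7, op8, op9, op10
step 1: op1 offer(60) — queue <60>
step 2: op2 offer(22) — queue <60,22>
step 3: op3 offer(99) — queue <60,22,99>
step 4: op4 offer(27) — queue <60,22,99,27>
step 5: op5 offer(70) — queue <60,22,99,27,70>
step 6: op6 offer(39) — queue <60,22,99,27,70,39>
step 7: op7 poll() → 60 — queue <22,99,27,70,39>
step 8: op8 offer(44) — queue <22,99,27,70,39,44>
step 9: op9 offer(53) — queue <22,99,27,70,39,44,53>
step 10: op10 offer(36) — queue <22,99,27,70,39,44,53,36>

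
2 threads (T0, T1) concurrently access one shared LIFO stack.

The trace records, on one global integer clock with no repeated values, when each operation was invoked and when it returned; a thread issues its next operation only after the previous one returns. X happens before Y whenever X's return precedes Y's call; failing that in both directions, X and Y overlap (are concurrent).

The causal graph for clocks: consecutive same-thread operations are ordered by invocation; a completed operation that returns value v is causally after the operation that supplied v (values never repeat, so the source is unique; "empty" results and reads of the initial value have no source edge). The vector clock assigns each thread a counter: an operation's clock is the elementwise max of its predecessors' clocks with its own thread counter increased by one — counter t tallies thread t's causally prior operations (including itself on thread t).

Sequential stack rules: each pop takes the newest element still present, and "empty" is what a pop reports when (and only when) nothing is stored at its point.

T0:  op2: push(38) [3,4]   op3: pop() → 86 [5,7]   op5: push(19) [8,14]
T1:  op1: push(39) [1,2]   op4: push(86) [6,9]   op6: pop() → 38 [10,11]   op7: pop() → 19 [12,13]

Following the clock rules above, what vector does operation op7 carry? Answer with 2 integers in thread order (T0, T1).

op1, invoked 1, has no incoming edges; only T1's bump applies → (0, 1)
op2, invoked 3, has no incoming edges; only T0's bump applies → (1, 0)
from VC(op1)=(0, 1), op4 (invoked 6) maxes components and bumps T1 → (0, 2)
from VC(op2)=(1, 0), VC(op4)=(0, 2), op6 (invoked 10) maxes components and bumps T1 → (1, 3)
from VC(op2)=(1, 0), VC(op4)=(0, 2), op3 (invoked 5) maxes components and bumps T0 → (2, 2)
from VC(op3)=(2, 2), op5 (invoked 8) maxes components and bumps T0 → (3, 2)
from VC(op5)=(3, 2), VC(op6)=(1, 3), op7 (invoked 12) maxes components and bumps T1 → (3, 4)
target: VC(op7) = (3, 4)

(3, 4)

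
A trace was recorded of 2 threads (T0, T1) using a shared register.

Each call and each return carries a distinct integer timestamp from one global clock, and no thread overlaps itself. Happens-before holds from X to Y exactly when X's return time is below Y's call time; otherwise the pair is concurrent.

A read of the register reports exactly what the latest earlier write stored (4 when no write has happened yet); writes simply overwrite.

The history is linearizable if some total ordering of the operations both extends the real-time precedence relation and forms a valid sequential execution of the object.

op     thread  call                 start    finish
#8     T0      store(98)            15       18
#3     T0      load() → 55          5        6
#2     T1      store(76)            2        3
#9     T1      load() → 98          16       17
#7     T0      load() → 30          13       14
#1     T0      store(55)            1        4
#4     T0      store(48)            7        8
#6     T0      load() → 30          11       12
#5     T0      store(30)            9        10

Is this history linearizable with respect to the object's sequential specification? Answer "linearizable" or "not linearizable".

linearizable

witness order: #2, #1, #3, #4, #5, #6, #7, #8, #9
step 1: #2 store(76) — value 76
step 2: #1 store(55) — value 55
step 3: #3 load() → 55 — value 55
step 4: #4 store(48) — value 48
step 5: #5 store(30) — value 30
step 6: #6 load() → 30 — value 30
step 7: #7 load() → 30 — value 30
step 8: #8 store(98) — value 98
step 9: #9 load() → 98 — value 98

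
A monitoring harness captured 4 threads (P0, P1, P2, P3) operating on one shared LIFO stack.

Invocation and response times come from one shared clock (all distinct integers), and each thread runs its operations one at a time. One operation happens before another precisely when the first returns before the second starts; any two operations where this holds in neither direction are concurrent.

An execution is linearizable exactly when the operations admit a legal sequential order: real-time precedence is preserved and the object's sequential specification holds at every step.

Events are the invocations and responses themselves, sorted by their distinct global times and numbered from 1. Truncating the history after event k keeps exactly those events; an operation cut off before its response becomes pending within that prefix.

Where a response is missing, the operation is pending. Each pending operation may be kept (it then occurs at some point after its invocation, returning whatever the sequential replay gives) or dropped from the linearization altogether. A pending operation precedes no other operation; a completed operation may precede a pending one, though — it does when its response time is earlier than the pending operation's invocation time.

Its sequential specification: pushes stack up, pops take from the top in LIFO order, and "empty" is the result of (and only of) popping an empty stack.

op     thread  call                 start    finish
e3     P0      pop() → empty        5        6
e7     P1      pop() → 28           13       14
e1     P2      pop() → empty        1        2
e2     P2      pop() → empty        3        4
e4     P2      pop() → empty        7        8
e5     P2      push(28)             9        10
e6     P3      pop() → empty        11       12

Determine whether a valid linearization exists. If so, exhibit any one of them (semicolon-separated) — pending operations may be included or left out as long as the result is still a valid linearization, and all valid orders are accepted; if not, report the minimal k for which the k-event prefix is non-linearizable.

not linearizable — minimal violating prefix: 12 events

through event 11 a valid linearization exists; event 12 (e6 responding at time 12) ends that
a single order respects real time; the 6 completed LIFO stack operations fail replay along it
take e1, e2, e3, e4, e5, e6: step 6 already fails, because e6 pop() → empty cannot occur there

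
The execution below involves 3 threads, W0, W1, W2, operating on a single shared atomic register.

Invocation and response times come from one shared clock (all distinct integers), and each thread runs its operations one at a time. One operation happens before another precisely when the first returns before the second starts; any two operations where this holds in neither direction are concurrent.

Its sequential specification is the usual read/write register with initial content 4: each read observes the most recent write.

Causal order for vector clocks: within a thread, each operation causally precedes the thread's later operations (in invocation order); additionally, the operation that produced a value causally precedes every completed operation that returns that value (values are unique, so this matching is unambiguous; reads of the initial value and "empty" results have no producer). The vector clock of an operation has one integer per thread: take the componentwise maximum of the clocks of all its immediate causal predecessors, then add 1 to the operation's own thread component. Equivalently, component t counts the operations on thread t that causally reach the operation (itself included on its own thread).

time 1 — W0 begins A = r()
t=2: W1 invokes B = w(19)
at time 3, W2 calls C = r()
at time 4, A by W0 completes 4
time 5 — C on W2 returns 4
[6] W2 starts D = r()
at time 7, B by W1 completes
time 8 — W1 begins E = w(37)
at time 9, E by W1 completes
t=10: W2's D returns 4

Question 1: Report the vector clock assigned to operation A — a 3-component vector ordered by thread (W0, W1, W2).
Answer: (1, 0, 0)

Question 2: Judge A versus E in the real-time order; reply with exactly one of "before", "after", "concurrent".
Answer: before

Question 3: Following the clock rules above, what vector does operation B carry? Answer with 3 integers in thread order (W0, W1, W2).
Answer: (0, 1, 0)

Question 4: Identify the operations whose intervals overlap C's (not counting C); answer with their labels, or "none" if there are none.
Answer: A, B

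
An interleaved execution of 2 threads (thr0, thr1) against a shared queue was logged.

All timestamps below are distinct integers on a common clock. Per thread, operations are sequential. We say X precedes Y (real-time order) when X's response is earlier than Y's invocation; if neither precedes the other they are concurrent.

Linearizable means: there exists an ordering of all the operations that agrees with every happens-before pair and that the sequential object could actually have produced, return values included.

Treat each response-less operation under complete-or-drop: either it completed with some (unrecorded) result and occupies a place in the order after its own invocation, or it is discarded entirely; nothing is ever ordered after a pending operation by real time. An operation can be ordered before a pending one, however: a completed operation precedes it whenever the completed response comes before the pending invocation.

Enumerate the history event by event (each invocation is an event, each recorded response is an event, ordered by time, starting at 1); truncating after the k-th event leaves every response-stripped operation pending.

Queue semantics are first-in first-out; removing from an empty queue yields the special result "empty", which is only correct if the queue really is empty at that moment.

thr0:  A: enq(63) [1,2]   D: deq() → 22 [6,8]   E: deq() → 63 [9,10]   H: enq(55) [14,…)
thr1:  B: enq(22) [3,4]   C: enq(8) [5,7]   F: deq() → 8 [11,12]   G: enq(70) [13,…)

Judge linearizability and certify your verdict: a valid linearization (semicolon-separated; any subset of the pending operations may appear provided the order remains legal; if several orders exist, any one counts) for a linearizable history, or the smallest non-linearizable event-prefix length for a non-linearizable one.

events 1..7 are fine; event 8 — the response of D at time 8 — makes the prefix non-linearizable
no legal order exists: 2 real-time-consistent candidates over 4 completed queue operations, all rejected
one such order, A, B, C, D, breaks at step 4 where D deq() → 22 is illegal
one such order, A, B, D, C, breaks at step 3 where D deq() → 22 is illegal

not linearizable — minimal violating prefix: 8 events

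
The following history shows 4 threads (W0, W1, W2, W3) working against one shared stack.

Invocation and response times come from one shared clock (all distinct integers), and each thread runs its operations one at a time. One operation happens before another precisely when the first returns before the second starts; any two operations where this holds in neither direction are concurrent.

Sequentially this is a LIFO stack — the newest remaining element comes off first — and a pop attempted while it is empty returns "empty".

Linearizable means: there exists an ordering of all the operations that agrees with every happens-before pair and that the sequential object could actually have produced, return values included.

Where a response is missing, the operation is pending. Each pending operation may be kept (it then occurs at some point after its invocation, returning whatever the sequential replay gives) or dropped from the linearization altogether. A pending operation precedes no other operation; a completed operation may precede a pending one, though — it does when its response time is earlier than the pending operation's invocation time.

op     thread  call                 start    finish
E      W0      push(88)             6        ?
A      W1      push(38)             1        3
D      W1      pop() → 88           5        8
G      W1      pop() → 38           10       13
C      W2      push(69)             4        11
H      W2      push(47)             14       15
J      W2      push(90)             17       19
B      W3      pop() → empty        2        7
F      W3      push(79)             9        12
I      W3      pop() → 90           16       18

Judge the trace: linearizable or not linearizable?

linearizable

a witness: B, A, E, D, G, C, F, H, J, I
1. B pop() → empty, leaving stack <>
2. A push(38), leaving stack <38>
3. E push(88) (pending, included), leaving stack <38,88>
4. D pop() → 88, leaving stack <38>
5. G pop() → 38, leaving stack <>
6. C push(69), leaving stack <69>
7. F push(79), leaving stack <69,79>
8. H push(47), leaving stack <69,79,47>
9. J push(90), leaving stack <69,79,47,90>
10. I pop() → 90, leaving stack <69,79,47>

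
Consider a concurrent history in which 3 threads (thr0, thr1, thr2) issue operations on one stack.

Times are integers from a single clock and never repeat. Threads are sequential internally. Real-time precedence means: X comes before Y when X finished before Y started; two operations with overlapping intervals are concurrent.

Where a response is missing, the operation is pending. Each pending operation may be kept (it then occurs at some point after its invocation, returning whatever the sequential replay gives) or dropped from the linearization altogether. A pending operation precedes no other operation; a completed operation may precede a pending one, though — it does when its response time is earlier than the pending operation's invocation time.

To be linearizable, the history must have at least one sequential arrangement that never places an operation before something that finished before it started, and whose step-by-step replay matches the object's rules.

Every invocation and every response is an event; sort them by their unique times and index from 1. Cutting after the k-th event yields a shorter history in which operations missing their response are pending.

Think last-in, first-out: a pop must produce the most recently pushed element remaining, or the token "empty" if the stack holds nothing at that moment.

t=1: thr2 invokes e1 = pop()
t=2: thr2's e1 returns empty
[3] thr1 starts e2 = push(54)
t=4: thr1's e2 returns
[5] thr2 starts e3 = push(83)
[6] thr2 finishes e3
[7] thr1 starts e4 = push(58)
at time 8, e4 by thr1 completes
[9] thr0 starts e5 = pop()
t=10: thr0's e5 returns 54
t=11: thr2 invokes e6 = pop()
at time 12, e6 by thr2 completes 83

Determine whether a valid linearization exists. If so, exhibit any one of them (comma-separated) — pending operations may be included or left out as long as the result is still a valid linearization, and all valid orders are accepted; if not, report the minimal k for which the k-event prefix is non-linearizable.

not linearizable — minimal violating prefix: 10 events

through event 9 a valid linearization exists; event 10 (e5 responding at time 10) ends that
the sole real-time-consistent order of 5 completed operations fails the stack replay
sample order e1, e2, e3, e4, e5 stalls at step 5 — e5 pop() → 54 has no legal effect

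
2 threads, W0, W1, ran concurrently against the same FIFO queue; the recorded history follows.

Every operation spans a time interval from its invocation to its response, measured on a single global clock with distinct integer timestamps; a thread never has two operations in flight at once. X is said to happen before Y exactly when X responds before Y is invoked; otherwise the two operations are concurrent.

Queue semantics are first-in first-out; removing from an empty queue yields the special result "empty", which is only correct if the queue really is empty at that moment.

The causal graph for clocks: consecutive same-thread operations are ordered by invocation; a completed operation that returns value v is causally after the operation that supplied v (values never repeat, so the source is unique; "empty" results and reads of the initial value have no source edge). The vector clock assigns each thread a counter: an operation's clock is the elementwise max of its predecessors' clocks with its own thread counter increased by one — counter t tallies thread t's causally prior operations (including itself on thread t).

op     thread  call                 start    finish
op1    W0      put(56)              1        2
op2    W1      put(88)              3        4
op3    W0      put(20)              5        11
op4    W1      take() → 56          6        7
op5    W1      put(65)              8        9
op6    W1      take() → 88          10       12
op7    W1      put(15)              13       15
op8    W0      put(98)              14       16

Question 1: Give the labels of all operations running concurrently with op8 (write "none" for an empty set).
concurrent with op8 ([14,16]): every op whose interval crosses 14..16
op1 [1,2]: before
op2 [3,4]: before
op3 [5,11]: before
op4 [6,7]: before
op5 [8,9]: before
op6 [10,12]: before
op7 [13,15]: concurrent

op7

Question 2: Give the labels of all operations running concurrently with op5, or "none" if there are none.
op5 runs from 8 to 9; window-overlapping ops are concurrent
op1 [1,2]: before
op2 [3,4]: before
op3 [5,11]: concurrent
op4 [6,7]: before
op6 [10,12]: after
op7 [13,15]: after
op8 [14,16]: after

op3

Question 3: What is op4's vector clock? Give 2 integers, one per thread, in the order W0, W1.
op2 (invocation 3): nothing precedes it; W1's component alone gives (0, 1)
op1 (invocation 1): nothing precedes it; W0's component alone gives (1, 0)
op3 (invocation 5): componentwise max over VC(op1)=(1, 0), +1 at W0, giving (2, 0)
op4 (invocation 6): componentwise max over VC(op1)=(1, 0), VC(op2)=(0, 1), +1 at W1, giving (1, 2)
op8 (invocation 14): componentwise max over VC(op3)=(2, 0), +1 at W0, giving (3, 0)
op5 (invocation 8): componentwise max over VC(op4)=(1, 2), +1 at W1, giving (1, 3)
op6 (invocation 10): componentwise max over VC(op2)=(0, 1), VC(op5)=(1, 3), +1 at W1, giving (1, 4)
op7 (invocation 13): componentwise max over VC(op6)=(1, 4), +1 at W1, giving (1, 5)
target: VC(op4) = (1, 2)

(1, 2)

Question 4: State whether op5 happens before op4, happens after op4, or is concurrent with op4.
op5 spans [8,9], op4 spans [6,7]
resp(op4)=7 < inv(op5)=8

after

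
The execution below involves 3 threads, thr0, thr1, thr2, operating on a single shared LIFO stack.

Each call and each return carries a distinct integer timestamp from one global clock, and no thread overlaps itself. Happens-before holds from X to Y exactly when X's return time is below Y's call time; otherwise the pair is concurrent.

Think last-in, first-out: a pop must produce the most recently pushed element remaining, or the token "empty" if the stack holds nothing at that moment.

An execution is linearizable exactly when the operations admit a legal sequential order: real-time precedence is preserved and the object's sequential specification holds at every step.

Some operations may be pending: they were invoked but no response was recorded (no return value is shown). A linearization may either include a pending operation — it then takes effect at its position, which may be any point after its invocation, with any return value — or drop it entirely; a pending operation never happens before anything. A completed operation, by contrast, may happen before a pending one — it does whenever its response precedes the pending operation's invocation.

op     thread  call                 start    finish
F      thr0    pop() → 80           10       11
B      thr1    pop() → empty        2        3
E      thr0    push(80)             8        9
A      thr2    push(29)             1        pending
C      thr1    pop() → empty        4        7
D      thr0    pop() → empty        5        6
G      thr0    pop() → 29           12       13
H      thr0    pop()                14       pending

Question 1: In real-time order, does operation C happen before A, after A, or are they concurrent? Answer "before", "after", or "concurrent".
C spans [4,7], A spans [1,…)
the intervals overlap in both directions

concurrent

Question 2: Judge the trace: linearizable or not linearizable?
witness order: B, C, D, A, E, F, G
step 1: B pop() → empty — stack <>
step 2: C pop() → empty — stack <>
step 3: D pop() → empty — stack <>
step 4: A push(29) (pending, included) — stack <29>
step 5: E push(80) — stack <29,80>
step 6: F pop() → 80 — stack <29>
step 7: G pop() → 29 — stack <>

linearizable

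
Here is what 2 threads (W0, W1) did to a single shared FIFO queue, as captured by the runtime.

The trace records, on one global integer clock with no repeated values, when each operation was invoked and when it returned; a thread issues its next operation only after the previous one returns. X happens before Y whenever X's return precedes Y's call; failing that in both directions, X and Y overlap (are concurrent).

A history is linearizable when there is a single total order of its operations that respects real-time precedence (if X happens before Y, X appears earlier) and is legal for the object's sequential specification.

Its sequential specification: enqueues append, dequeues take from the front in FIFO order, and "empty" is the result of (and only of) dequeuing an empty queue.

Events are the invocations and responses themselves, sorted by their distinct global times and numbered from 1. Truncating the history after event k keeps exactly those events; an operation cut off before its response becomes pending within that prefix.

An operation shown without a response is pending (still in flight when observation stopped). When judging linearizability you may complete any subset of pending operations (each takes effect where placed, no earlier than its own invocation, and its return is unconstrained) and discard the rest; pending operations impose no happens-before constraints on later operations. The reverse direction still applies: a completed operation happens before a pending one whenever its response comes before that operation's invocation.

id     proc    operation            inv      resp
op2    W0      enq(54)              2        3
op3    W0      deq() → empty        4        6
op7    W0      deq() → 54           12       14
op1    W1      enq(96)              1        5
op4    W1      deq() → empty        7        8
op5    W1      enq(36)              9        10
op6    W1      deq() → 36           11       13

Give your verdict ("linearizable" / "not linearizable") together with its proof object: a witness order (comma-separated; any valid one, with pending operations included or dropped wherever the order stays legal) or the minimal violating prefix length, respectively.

prefix check: 1..5 passes, 1..6 fails once op3's time-6 response joins
real-time-consistent orders of the 3 completed operations: 3 — all fail the FIFO queue replay
sample order op1, op2, op3 stalls at step 3 — op3 deq() → empty has no legal effect
sample order op2, op1, op3 stalls at step 3 — op3 deq() → empty has no legal effect

not linearizable — minimal violating prefix: 6 events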